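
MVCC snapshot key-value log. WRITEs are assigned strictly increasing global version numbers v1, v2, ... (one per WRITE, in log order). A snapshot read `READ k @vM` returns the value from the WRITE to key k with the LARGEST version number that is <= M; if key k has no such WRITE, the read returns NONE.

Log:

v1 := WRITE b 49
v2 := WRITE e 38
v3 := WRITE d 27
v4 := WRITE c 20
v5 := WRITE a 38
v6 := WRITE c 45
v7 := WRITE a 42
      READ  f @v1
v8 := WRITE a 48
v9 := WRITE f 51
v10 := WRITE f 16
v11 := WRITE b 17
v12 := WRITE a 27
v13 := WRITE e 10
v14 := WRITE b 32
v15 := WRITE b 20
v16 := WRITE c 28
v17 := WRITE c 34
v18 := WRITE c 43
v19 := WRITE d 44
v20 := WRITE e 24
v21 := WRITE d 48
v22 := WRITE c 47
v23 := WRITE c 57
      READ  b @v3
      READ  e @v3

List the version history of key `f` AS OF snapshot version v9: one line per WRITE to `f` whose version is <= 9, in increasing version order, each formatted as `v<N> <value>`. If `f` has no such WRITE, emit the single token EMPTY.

Scan writes for key=f with version <= 9:
  v1 WRITE b 49 -> skip
  v2 WRITE e 38 -> skip
  v3 WRITE d 27 -> skip
  v4 WRITE c 20 -> skip
  v5 WRITE a 38 -> skip
  v6 WRITE c 45 -> skip
  v7 WRITE a 42 -> skip
  v8 WRITE a 48 -> skip
  v9 WRITE f 51 -> keep
  v10 WRITE f 16 -> drop (> snap)
  v11 WRITE b 17 -> skip
  v12 WRITE a 27 -> skip
  v13 WRITE e 10 -> skip
  v14 WRITE b 32 -> skip
  v15 WRITE b 20 -> skip
  v16 WRITE c 28 -> skip
  v17 WRITE c 34 -> skip
  v18 WRITE c 43 -> skip
  v19 WRITE d 44 -> skip
  v20 WRITE e 24 -> skip
  v21 WRITE d 48 -> skip
  v22 WRITE c 47 -> skip
  v23 WRITE c 57 -> skip
Collected: [(9, 51)]

Answer: v9 51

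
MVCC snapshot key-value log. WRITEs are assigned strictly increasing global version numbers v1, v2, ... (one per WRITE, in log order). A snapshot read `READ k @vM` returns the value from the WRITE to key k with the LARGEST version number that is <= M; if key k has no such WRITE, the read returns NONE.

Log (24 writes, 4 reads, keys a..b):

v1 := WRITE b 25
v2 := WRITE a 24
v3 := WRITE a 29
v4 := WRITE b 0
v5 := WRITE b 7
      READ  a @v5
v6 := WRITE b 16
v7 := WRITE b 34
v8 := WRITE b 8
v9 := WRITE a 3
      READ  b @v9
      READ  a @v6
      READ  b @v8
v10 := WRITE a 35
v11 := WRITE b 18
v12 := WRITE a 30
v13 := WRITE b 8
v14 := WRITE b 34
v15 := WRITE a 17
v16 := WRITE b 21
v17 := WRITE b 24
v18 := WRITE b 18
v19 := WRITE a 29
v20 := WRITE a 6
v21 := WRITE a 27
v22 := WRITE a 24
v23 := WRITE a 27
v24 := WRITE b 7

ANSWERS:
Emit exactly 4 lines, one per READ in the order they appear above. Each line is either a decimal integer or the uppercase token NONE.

Answer: 29
8
29
8

Derivation:
v1: WRITE b=25  (b history now [(1, 25)])
v2: WRITE a=24  (a history now [(2, 24)])
v3: WRITE a=29  (a history now [(2, 24), (3, 29)])
v4: WRITE b=0  (b history now [(1, 25), (4, 0)])
v5: WRITE b=7  (b history now [(1, 25), (4, 0), (5, 7)])
READ a @v5: history=[(2, 24), (3, 29)] -> pick v3 -> 29
v6: WRITE b=16  (b history now [(1, 25), (4, 0), (5, 7), (6, 16)])
v7: WRITE b=34  (b history now [(1, 25), (4, 0), (5, 7), (6, 16), (7, 34)])
v8: WRITE b=8  (b history now [(1, 25), (4, 0), (5, 7), (6, 16), (7, 34), (8, 8)])
v9: WRITE a=3  (a history now [(2, 24), (3, 29), (9, 3)])
READ b @v9: history=[(1, 25), (4, 0), (5, 7), (6, 16), (7, 34), (8, 8)] -> pick v8 -> 8
READ a @v6: history=[(2, 24), (3, 29), (9, 3)] -> pick v3 -> 29
READ b @v8: history=[(1, 25), (4, 0), (5, 7), (6, 16), (7, 34), (8, 8)] -> pick v8 -> 8
v10: WRITE a=35  (a history now [(2, 24), (3, 29), (9, 3), (10, 35)])
v11: WRITE b=18  (b history now [(1, 25), (4, 0), (5, 7), (6, 16), (7, 34), (8, 8), (11, 18)])
v12: WRITE a=30  (a history now [(2, 24), (3, 29), (9, 3), (10, 35), (12, 30)])
v13: WRITE b=8  (b history now [(1, 25), (4, 0), (5, 7), (6, 16), (7, 34), (8, 8), (11, 18), (13, 8)])
v14: WRITE b=34  (b history now [(1, 25), (4, 0), (5, 7), (6, 16), (7, 34), (8, 8), (11, 18), (13, 8), (14, 34)])
v15: WRITE a=17  (a history now [(2, 24), (3, 29), (9, 3), (10, 35), (12, 30), (15, 17)])
v16: WRITE b=21  (b history now [(1, 25), (4, 0), (5, 7), (6, 16), (7, 34), (8, 8), (11, 18), (13, 8), (14, 34), (16, 21)])
v17: WRITE b=24  (b history now [(1, 25), (4, 0), (5, 7), (6, 16), (7, 34), (8, 8), (11, 18), (13, 8), (14, 34), (16, 21), (17, 24)])
v18: WRITE b=18  (b history now [(1, 25), (4, 0), (5, 7), (6, 16), (7, 34), (8, 8), (11, 18), (13, 8), (14, 34), (16, 21), (17, 24), (18, 18)])
v19: WRITE a=29  (a history now [(2, 24), (3, 29), (9, 3), (10, 35), (12, 30), (15, 17), (19, 29)])
v20: WRITE a=6  (a history now [(2, 24), (3, 29), (9, 3), (10, 35), (12, 30), (15, 17), (19, 29), (20, 6)])
v21: WRITE a=27  (a history now [(2, 24), (3, 29), (9, 3), (10, 35), (12, 30), (15, 17), (19, 29), (20, 6), (21, 27)])
v22: WRITE a=24  (a history now [(2, 24), (3, 29), (9, 3), (10, 35), (12, 30), (15, 17), (19, 29), (20, 6), (21, 27), (22, 24)])
v23: WRITE a=27  (a history now [(2, 24), (3, 29), (9, 3), (10, 35), (12, 30), (15, 17), (19, 29), (20, 6), (21, 27), (22, 24), (23, 27)])
v24: WRITE b=7  (b history now [(1, 25), (4, 0), (5, 7), (6, 16), (7, 34), (8, 8), (11, 18), (13, 8), (14, 34), (16, 21), (17, 24), (18, 18), (24, 7)])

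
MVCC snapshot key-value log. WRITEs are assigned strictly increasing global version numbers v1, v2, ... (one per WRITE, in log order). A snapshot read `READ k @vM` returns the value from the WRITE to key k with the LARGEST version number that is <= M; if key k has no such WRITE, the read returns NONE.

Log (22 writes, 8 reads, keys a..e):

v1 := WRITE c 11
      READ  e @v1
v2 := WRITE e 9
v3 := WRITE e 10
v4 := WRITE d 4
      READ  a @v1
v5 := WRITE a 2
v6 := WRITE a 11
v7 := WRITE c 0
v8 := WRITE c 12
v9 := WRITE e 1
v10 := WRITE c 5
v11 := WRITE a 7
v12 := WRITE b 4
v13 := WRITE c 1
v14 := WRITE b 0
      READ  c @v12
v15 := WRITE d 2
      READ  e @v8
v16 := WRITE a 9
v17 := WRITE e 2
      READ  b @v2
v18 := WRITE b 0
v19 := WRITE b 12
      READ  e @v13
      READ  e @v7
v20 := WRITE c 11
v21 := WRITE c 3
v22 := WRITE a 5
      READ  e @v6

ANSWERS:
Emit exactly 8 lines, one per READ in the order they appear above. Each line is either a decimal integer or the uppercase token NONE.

Answer: NONE
NONE
5
10
NONE
1
10
10

Derivation:
v1: WRITE c=11  (c history now [(1, 11)])
READ e @v1: history=[] -> no version <= 1 -> NONE
v2: WRITE e=9  (e history now [(2, 9)])
v3: WRITE e=10  (e history now [(2, 9), (3, 10)])
v4: WRITE d=4  (d history now [(4, 4)])
READ a @v1: history=[] -> no version <= 1 -> NONE
v5: WRITE a=2  (a history now [(5, 2)])
v6: WRITE a=11  (a history now [(5, 2), (6, 11)])
v7: WRITE c=0  (c history now [(1, 11), (7, 0)])
v8: WRITE c=12  (c history now [(1, 11), (7, 0), (8, 12)])
v9: WRITE e=1  (e history now [(2, 9), (3, 10), (9, 1)])
v10: WRITE c=5  (c history now [(1, 11), (7, 0), (8, 12), (10, 5)])
v11: WRITE a=7  (a history now [(5, 2), (6, 11), (11, 7)])
v12: WRITE b=4  (b history now [(12, 4)])
v13: WRITE c=1  (c history now [(1, 11), (7, 0), (8, 12), (10, 5), (13, 1)])
v14: WRITE b=0  (b history now [(12, 4), (14, 0)])
READ c @v12: history=[(1, 11), (7, 0), (8, 12), (10, 5), (13, 1)] -> pick v10 -> 5
v15: WRITE d=2  (d history now [(4, 4), (15, 2)])
READ e @v8: history=[(2, 9), (3, 10), (9, 1)] -> pick v3 -> 10
v16: WRITE a=9  (a history now [(5, 2), (6, 11), (11, 7), (16, 9)])
v17: WRITE e=2  (e history now [(2, 9), (3, 10), (9, 1), (17, 2)])
READ b @v2: history=[(12, 4), (14, 0)] -> no version <= 2 -> NONE
v18: WRITE b=0  (b history now [(12, 4), (14, 0), (18, 0)])
v19: WRITE b=12  (b history now [(12, 4), (14, 0), (18, 0), (19, 12)])
READ e @v13: history=[(2, 9), (3, 10), (9, 1), (17, 2)] -> pick v9 -> 1
READ e @v7: history=[(2, 9), (3, 10), (9, 1), (17, 2)] -> pick v3 -> 10
v20: WRITE c=11  (c history now [(1, 11), (7, 0), (8, 12), (10, 5), (13, 1), (20, 11)])
v21: WRITE c=3  (c history now [(1, 11), (7, 0), (8, 12), (10, 5), (13, 1), (20, 11), (21, 3)])
v22: WRITE a=5  (a history now [(5, 2), (6, 11), (11, 7), (16, 9), (22, 5)])
READ e @v6: history=[(2, 9), (3, 10), (9, 1), (17, 2)] -> pick v3 -> 10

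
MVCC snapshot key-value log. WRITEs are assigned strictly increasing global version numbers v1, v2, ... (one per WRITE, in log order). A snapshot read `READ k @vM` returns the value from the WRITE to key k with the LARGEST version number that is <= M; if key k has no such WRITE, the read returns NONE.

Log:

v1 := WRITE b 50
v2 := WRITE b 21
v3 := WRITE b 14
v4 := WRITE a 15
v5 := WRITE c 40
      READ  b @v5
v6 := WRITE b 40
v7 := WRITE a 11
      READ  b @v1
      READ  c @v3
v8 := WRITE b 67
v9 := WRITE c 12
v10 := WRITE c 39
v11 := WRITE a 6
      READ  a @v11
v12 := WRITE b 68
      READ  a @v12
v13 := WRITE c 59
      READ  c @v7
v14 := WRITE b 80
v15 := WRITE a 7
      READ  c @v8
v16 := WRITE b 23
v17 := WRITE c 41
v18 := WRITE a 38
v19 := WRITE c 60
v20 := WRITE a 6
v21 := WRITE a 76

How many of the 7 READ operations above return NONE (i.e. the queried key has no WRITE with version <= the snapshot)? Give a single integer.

v1: WRITE b=50  (b history now [(1, 50)])
v2: WRITE b=21  (b history now [(1, 50), (2, 21)])
v3: WRITE b=14  (b history now [(1, 50), (2, 21), (3, 14)])
v4: WRITE a=15  (a history now [(4, 15)])
v5: WRITE c=40  (c history now [(5, 40)])
READ b @v5: history=[(1, 50), (2, 21), (3, 14)] -> pick v3 -> 14
v6: WRITE b=40  (b history now [(1, 50), (2, 21), (3, 14), (6, 40)])
v7: WRITE a=11  (a history now [(4, 15), (7, 11)])
READ b @v1: history=[(1, 50), (2, 21), (3, 14), (6, 40)] -> pick v1 -> 50
READ c @v3: history=[(5, 40)] -> no version <= 3 -> NONE
v8: WRITE b=67  (b history now [(1, 50), (2, 21), (3, 14), (6, 40), (8, 67)])
v9: WRITE c=12  (c history now [(5, 40), (9, 12)])
v10: WRITE c=39  (c history now [(5, 40), (9, 12), (10, 39)])
v11: WRITE a=6  (a history now [(4, 15), (7, 11), (11, 6)])
READ a @v11: history=[(4, 15), (7, 11), (11, 6)] -> pick v11 -> 6
v12: WRITE b=68  (b history now [(1, 50), (2, 21), (3, 14), (6, 40), (8, 67), (12, 68)])
READ a @v12: history=[(4, 15), (7, 11), (11, 6)] -> pick v11 -> 6
v13: WRITE c=59  (c history now [(5, 40), (9, 12), (10, 39), (13, 59)])
READ c @v7: history=[(5, 40), (9, 12), (10, 39), (13, 59)] -> pick v5 -> 40
v14: WRITE b=80  (b history now [(1, 50), (2, 21), (3, 14), (6, 40), (8, 67), (12, 68), (14, 80)])
v15: WRITE a=7  (a history now [(4, 15), (7, 11), (11, 6), (15, 7)])
READ c @v8: history=[(5, 40), (9, 12), (10, 39), (13, 59)] -> pick v5 -> 40
v16: WRITE b=23  (b history now [(1, 50), (2, 21), (3, 14), (6, 40), (8, 67), (12, 68), (14, 80), (16, 23)])
v17: WRITE c=41  (c history now [(5, 40), (9, 12), (10, 39), (13, 59), (17, 41)])
v18: WRITE a=38  (a history now [(4, 15), (7, 11), (11, 6), (15, 7), (18, 38)])
v19: WRITE c=60  (c history now [(5, 40), (9, 12), (10, 39), (13, 59), (17, 41), (19, 60)])
v20: WRITE a=6  (a history now [(4, 15), (7, 11), (11, 6), (15, 7), (18, 38), (20, 6)])
v21: WRITE a=76  (a history now [(4, 15), (7, 11), (11, 6), (15, 7), (18, 38), (20, 6), (21, 76)])
Read results in order: ['14', '50', 'NONE', '6', '6', '40', '40']
NONE count = 1

Answer: 1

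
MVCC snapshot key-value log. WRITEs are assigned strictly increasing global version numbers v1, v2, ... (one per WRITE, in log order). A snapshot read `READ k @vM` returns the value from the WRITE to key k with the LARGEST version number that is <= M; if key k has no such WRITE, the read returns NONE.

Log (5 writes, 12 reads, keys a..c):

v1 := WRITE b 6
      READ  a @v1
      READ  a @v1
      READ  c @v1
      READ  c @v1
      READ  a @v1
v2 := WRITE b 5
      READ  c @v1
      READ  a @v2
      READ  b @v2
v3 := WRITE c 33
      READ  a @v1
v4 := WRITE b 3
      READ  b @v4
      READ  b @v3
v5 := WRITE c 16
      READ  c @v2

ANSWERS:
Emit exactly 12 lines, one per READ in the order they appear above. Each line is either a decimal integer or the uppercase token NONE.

v1: WRITE b=6  (b history now [(1, 6)])
READ a @v1: history=[] -> no version <= 1 -> NONE
READ a @v1: history=[] -> no version <= 1 -> NONE
READ c @v1: history=[] -> no version <= 1 -> NONE
READ c @v1: history=[] -> no version <= 1 -> NONE
READ a @v1: history=[] -> no version <= 1 -> NONE
v2: WRITE b=5  (b history now [(1, 6), (2, 5)])
READ c @v1: history=[] -> no version <= 1 -> NONE
READ a @v2: history=[] -> no version <= 2 -> NONE
READ b @v2: history=[(1, 6), (2, 5)] -> pick v2 -> 5
v3: WRITE c=33  (c history now [(3, 33)])
READ a @v1: history=[] -> no version <= 1 -> NONE
v4: WRITE b=3  (b history now [(1, 6), (2, 5), (4, 3)])
READ b @v4: history=[(1, 6), (2, 5), (4, 3)] -> pick v4 -> 3
READ b @v3: history=[(1, 6), (2, 5), (4, 3)] -> pick v2 -> 5
v5: WRITE c=16  (c history now [(3, 33), (5, 16)])
READ c @v2: history=[(3, 33), (5, 16)] -> no version <= 2 -> NONE

Answer: NONE
NONE
NONE
NONE
NONE
NONE
NONE
5
NONE
3
5
NONE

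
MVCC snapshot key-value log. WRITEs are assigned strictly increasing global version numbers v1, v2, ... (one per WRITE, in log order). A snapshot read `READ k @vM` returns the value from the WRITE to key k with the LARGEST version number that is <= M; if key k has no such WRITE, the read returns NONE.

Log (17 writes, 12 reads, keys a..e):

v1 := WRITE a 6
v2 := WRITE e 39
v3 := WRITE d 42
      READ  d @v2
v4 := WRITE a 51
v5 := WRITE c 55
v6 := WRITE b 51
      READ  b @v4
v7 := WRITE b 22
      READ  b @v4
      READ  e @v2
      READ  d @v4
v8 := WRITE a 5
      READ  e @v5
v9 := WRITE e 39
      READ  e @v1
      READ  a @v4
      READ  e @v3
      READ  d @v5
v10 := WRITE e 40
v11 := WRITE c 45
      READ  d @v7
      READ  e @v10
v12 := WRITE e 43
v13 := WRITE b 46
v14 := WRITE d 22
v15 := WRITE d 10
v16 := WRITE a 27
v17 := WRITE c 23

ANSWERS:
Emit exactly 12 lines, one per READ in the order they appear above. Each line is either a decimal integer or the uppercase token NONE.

Answer: NONE
NONE
NONE
39
42
39
NONE
51
39
42
42
40

Derivation:
v1: WRITE a=6  (a history now [(1, 6)])
v2: WRITE e=39  (e history now [(2, 39)])
v3: WRITE d=42  (d history now [(3, 42)])
READ d @v2: history=[(3, 42)] -> no version <= 2 -> NONE
v4: WRITE a=51  (a history now [(1, 6), (4, 51)])
v5: WRITE c=55  (c history now [(5, 55)])
v6: WRITE b=51  (b history now [(6, 51)])
READ b @v4: history=[(6, 51)] -> no version <= 4 -> NONE
v7: WRITE b=22  (b history now [(6, 51), (7, 22)])
READ b @v4: history=[(6, 51), (7, 22)] -> no version <= 4 -> NONE
READ e @v2: history=[(2, 39)] -> pick v2 -> 39
READ d @v4: history=[(3, 42)] -> pick v3 -> 42
v8: WRITE a=5  (a history now [(1, 6), (4, 51), (8, 5)])
READ e @v5: history=[(2, 39)] -> pick v2 -> 39
v9: WRITE e=39  (e history now [(2, 39), (9, 39)])
READ e @v1: history=[(2, 39), (9, 39)] -> no version <= 1 -> NONE
READ a @v4: history=[(1, 6), (4, 51), (8, 5)] -> pick v4 -> 51
READ e @v3: history=[(2, 39), (9, 39)] -> pick v2 -> 39
READ d @v5: history=[(3, 42)] -> pick v3 -> 42
v10: WRITE e=40  (e history now [(2, 39), (9, 39), (10, 40)])
v11: WRITE c=45  (c history now [(5, 55), (11, 45)])
READ d @v7: history=[(3, 42)] -> pick v3 -> 42
READ e @v10: history=[(2, 39), (9, 39), (10, 40)] -> pick v10 -> 40
v12: WRITE e=43  (e history now [(2, 39), (9, 39), (10, 40), (12, 43)])
v13: WRITE b=46  (b history now [(6, 51), (7, 22), (13, 46)])
v14: WRITE d=22  (d history now [(3, 42), (14, 22)])
v15: WRITE d=10  (d history now [(3, 42), (14, 22), (15, 10)])
v16: WRITE a=27  (a history now [(1, 6), (4, 51), (8, 5), (16, 27)])
v17: WRITE c=23  (c history now [(5, 55), (11, 45), (17, 23)])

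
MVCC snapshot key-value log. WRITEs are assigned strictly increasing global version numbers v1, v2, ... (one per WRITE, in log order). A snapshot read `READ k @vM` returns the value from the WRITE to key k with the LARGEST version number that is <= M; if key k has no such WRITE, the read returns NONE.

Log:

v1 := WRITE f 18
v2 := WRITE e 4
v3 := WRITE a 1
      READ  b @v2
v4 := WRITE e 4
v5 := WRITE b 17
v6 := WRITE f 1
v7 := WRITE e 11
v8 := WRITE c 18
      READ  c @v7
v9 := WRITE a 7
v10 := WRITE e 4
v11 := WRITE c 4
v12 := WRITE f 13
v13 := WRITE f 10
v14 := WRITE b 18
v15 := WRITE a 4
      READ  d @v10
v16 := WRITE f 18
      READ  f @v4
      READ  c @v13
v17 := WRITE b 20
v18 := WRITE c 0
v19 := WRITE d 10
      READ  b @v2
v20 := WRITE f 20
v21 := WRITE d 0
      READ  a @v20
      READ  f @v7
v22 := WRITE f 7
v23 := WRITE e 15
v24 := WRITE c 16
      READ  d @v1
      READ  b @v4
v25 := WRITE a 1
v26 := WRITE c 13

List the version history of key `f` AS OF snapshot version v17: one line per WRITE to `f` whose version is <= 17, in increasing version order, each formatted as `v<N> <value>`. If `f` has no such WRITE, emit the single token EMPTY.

Answer: v1 18
v6 1
v12 13
v13 10
v16 18

Derivation:
Scan writes for key=f with version <= 17:
  v1 WRITE f 18 -> keep
  v2 WRITE e 4 -> skip
  v3 WRITE a 1 -> skip
  v4 WRITE e 4 -> skip
  v5 WRITE b 17 -> skip
  v6 WRITE f 1 -> keep
  v7 WRITE e 11 -> skip
  v8 WRITE c 18 -> skip
  v9 WRITE a 7 -> skip
  v10 WRITE e 4 -> skip
  v11 WRITE c 4 -> skip
  v12 WRITE f 13 -> keep
  v13 WRITE f 10 -> keep
  v14 WRITE b 18 -> skip
  v15 WRITE a 4 -> skip
  v16 WRITE f 18 -> keep
  v17 WRITE b 20 -> skip
  v18 WRITE c 0 -> skip
  v19 WRITE d 10 -> skip
  v20 WRITE f 20 -> drop (> snap)
  v21 WRITE d 0 -> skip
  v22 WRITE f 7 -> drop (> snap)
  v23 WRITE e 15 -> skip
  v24 WRITE c 16 -> skip
  v25 WRITE a 1 -> skip
  v26 WRITE c 13 -> skip
Collected: [(1, 18), (6, 1), (12, 13), (13, 10), (16, 18)]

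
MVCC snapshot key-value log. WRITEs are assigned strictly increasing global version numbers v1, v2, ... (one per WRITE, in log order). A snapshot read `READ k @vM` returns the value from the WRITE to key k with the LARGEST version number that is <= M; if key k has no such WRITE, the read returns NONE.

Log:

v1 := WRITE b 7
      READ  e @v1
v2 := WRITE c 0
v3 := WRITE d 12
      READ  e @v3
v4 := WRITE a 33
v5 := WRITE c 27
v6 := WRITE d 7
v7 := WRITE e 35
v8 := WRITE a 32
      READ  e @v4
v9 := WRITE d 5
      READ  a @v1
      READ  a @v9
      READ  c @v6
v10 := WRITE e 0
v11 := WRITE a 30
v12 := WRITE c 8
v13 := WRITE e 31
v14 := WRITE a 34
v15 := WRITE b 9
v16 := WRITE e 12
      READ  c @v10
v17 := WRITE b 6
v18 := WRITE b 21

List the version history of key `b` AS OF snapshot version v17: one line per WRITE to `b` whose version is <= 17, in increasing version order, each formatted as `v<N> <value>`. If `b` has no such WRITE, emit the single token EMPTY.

Answer: v1 7
v15 9
v17 6

Derivation:
Scan writes for key=b with version <= 17:
  v1 WRITE b 7 -> keep
  v2 WRITE c 0 -> skip
  v3 WRITE d 12 -> skip
  v4 WRITE a 33 -> skip
  v5 WRITE c 27 -> skip
  v6 WRITE d 7 -> skip
  v7 WRITE e 35 -> skip
  v8 WRITE a 32 -> skip
  v9 WRITE d 5 -> skip
  v10 WRITE e 0 -> skip
  v11 WRITE a 30 -> skip
  v12 WRITE c 8 -> skip
  v13 WRITE e 31 -> skip
  v14 WRITE a 34 -> skip
  v15 WRITE b 9 -> keep
  v16 WRITE e 12 -> skip
  v17 WRITE b 6 -> keep
  v18 WRITE b 21 -> drop (> snap)
Collected: [(1, 7), (15, 9), (17, 6)]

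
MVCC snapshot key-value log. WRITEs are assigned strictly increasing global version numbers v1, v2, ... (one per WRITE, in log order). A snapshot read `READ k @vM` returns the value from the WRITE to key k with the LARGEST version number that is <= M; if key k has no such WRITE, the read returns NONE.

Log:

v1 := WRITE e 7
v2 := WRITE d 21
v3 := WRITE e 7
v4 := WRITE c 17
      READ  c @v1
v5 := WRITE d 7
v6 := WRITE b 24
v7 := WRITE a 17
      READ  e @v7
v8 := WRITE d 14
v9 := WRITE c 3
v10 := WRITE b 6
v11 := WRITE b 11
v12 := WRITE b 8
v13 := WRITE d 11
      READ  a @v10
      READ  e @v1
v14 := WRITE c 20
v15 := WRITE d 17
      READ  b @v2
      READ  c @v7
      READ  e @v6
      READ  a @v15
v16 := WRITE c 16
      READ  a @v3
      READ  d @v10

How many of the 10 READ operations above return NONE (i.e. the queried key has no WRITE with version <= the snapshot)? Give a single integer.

v1: WRITE e=7  (e history now [(1, 7)])
v2: WRITE d=21  (d history now [(2, 21)])
v3: WRITE e=7  (e history now [(1, 7), (3, 7)])
v4: WRITE c=17  (c history now [(4, 17)])
READ c @v1: history=[(4, 17)] -> no version <= 1 -> NONE
v5: WRITE d=7  (d history now [(2, 21), (5, 7)])
v6: WRITE b=24  (b history now [(6, 24)])
v7: WRITE a=17  (a history now [(7, 17)])
READ e @v7: history=[(1, 7), (3, 7)] -> pick v3 -> 7
v8: WRITE d=14  (d history now [(2, 21), (5, 7), (8, 14)])
v9: WRITE c=3  (c history now [(4, 17), (9, 3)])
v10: WRITE b=6  (b history now [(6, 24), (10, 6)])
v11: WRITE b=11  (b history now [(6, 24), (10, 6), (11, 11)])
v12: WRITE b=8  (b history now [(6, 24), (10, 6), (11, 11), (12, 8)])
v13: WRITE d=11  (d history now [(2, 21), (5, 7), (8, 14), (13, 11)])
READ a @v10: history=[(7, 17)] -> pick v7 -> 17
READ e @v1: history=[(1, 7), (3, 7)] -> pick v1 -> 7
v14: WRITE c=20  (c history now [(4, 17), (9, 3), (14, 20)])
v15: WRITE d=17  (d history now [(2, 21), (5, 7), (8, 14), (13, 11), (15, 17)])
READ b @v2: history=[(6, 24), (10, 6), (11, 11), (12, 8)] -> no version <= 2 -> NONE
READ c @v7: history=[(4, 17), (9, 3), (14, 20)] -> pick v4 -> 17
READ e @v6: history=[(1, 7), (3, 7)] -> pick v3 -> 7
READ a @v15: history=[(7, 17)] -> pick v7 -> 17
v16: WRITE c=16  (c history now [(4, 17), (9, 3), (14, 20), (16, 16)])
READ a @v3: history=[(7, 17)] -> no version <= 3 -> NONE
READ d @v10: history=[(2, 21), (5, 7), (8, 14), (13, 11), (15, 17)] -> pick v8 -> 14
Read results in order: ['NONE', '7', '17', '7', 'NONE', '17', '7', '17', 'NONE', '14']
NONE count = 3

Answer: 3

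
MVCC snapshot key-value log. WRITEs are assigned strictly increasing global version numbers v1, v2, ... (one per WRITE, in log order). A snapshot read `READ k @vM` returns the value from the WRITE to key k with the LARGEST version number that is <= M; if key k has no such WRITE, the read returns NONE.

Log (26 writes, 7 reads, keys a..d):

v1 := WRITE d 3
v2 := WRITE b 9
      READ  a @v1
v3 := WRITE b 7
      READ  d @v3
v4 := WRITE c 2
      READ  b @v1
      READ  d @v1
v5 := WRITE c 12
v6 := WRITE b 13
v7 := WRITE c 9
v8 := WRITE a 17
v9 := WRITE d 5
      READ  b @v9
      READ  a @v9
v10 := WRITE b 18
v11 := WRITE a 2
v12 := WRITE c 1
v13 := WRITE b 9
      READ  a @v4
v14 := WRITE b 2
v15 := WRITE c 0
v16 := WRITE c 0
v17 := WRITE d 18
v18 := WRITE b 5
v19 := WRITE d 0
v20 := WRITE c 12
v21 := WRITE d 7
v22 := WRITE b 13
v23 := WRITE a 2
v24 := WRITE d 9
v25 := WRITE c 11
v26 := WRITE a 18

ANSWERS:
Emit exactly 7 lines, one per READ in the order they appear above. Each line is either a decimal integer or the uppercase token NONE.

Answer: NONE
3
NONE
3
13
17
NONE

Derivation:
v1: WRITE d=3  (d history now [(1, 3)])
v2: WRITE b=9  (b history now [(2, 9)])
READ a @v1: history=[] -> no version <= 1 -> NONE
v3: WRITE b=7  (b history now [(2, 9), (3, 7)])
READ d @v3: history=[(1, 3)] -> pick v1 -> 3
v4: WRITE c=2  (c history now [(4, 2)])
READ b @v1: history=[(2, 9), (3, 7)] -> no version <= 1 -> NONE
READ d @v1: history=[(1, 3)] -> pick v1 -> 3
v5: WRITE c=12  (c history now [(4, 2), (5, 12)])
v6: WRITE b=13  (b history now [(2, 9), (3, 7), (6, 13)])
v7: WRITE c=9  (c history now [(4, 2), (5, 12), (7, 9)])
v8: WRITE a=17  (a history now [(8, 17)])
v9: WRITE d=5  (d history now [(1, 3), (9, 5)])
READ b @v9: history=[(2, 9), (3, 7), (6, 13)] -> pick v6 -> 13
READ a @v9: history=[(8, 17)] -> pick v8 -> 17
v10: WRITE b=18  (b history now [(2, 9), (3, 7), (6, 13), (10, 18)])
v11: WRITE a=2  (a history now [(8, 17), (11, 2)])
v12: WRITE c=1  (c history now [(4, 2), (5, 12), (7, 9), (12, 1)])
v13: WRITE b=9  (b history now [(2, 9), (3, 7), (6, 13), (10, 18), (13, 9)])
READ a @v4: history=[(8, 17), (11, 2)] -> no version <= 4 -> NONE
v14: WRITE b=2  (b history now [(2, 9), (3, 7), (6, 13), (10, 18), (13, 9), (14, 2)])
v15: WRITE c=0  (c history now [(4, 2), (5, 12), (7, 9), (12, 1), (15, 0)])
v16: WRITE c=0  (c history now [(4, 2), (5, 12), (7, 9), (12, 1), (15, 0), (16, 0)])
v17: WRITE d=18  (d history now [(1, 3), (9, 5), (17, 18)])
v18: WRITE b=5  (b history now [(2, 9), (3, 7), (6, 13), (10, 18), (13, 9), (14, 2), (18, 5)])
v19: WRITE d=0  (d history now [(1, 3), (9, 5), (17, 18), (19, 0)])
v20: WRITE c=12  (c history now [(4, 2), (5, 12), (7, 9), (12, 1), (15, 0), (16, 0), (20, 12)])
v21: WRITE d=7  (d history now [(1, 3), (9, 5), (17, 18), (19, 0), (21, 7)])
v22: WRITE b=13  (b history now [(2, 9), (3, 7), (6, 13), (10, 18), (13, 9), (14, 2), (18, 5), (22, 13)])
v23: WRITE a=2  (a history now [(8, 17), (11, 2), (23, 2)])
v24: WRITE d=9  (d history now [(1, 3), (9, 5), (17, 18), (19, 0), (21, 7), (24, 9)])
v25: WRITE c=11  (c history now [(4, 2), (5, 12), (7, 9), (12, 1), (15, 0), (16, 0), (20, 12), (25, 11)])
v26: WRITE a=18  (a history now [(8, 17), (11, 2), (23, 2), (26, 18)])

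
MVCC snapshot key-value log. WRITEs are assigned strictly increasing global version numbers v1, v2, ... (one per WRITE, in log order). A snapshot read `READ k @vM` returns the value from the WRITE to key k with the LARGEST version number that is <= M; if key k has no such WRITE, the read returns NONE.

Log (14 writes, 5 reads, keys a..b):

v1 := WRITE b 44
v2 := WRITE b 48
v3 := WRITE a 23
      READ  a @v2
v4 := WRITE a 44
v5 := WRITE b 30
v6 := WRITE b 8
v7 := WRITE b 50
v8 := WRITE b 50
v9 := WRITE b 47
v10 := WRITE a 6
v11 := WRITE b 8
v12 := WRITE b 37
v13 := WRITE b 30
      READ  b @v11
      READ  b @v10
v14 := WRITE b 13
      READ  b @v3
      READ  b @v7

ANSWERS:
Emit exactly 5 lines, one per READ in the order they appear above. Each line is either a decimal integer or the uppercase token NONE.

Answer: NONE
8
47
48
50

Derivation:
v1: WRITE b=44  (b history now [(1, 44)])
v2: WRITE b=48  (b history now [(1, 44), (2, 48)])
v3: WRITE a=23  (a history now [(3, 23)])
READ a @v2: history=[(3, 23)] -> no version <= 2 -> NONE
v4: WRITE a=44  (a history now [(3, 23), (4, 44)])
v5: WRITE b=30  (b history now [(1, 44), (2, 48), (5, 30)])
v6: WRITE b=8  (b history now [(1, 44), (2, 48), (5, 30), (6, 8)])
v7: WRITE b=50  (b history now [(1, 44), (2, 48), (5, 30), (6, 8), (7, 50)])
v8: WRITE b=50  (b history now [(1, 44), (2, 48), (5, 30), (6, 8), (7, 50), (8, 50)])
v9: WRITE b=47  (b history now [(1, 44), (2, 48), (5, 30), (6, 8), (7, 50), (8, 50), (9, 47)])
v10: WRITE a=6  (a history now [(3, 23), (4, 44), (10, 6)])
v11: WRITE b=8  (b history now [(1, 44), (2, 48), (5, 30), (6, 8), (7, 50), (8, 50), (9, 47), (11, 8)])
v12: WRITE b=37  (b history now [(1, 44), (2, 48), (5, 30), (6, 8), (7, 50), (8, 50), (9, 47), (11, 8), (12, 37)])
v13: WRITE b=30  (b history now [(1, 44), (2, 48), (5, 30), (6, 8), (7, 50), (8, 50), (9, 47), (11, 8), (12, 37), (13, 30)])
READ b @v11: history=[(1, 44), (2, 48), (5, 30), (6, 8), (7, 50), (8, 50), (9, 47), (11, 8), (12, 37), (13, 30)] -> pick v11 -> 8
READ b @v10: history=[(1, 44), (2, 48), (5, 30), (6, 8), (7, 50), (8, 50), (9, 47), (11, 8), (12, 37), (13, 30)] -> pick v9 -> 47
v14: WRITE b=13  (b history now [(1, 44), (2, 48), (5, 30), (6, 8), (7, 50), (8, 50), (9, 47), (11, 8), (12, 37), (13, 30), (14, 13)])
READ b @v3: history=[(1, 44), (2, 48), (5, 30), (6, 8), (7, 50), (8, 50), (9, 47), (11, 8), (12, 37), (13, 30), (14, 13)] -> pick v2 -> 48
READ b @v7: history=[(1, 44), (2, 48), (5, 30), (6, 8), (7, 50), (8, 50), (9, 47), (11, 8), (12, 37), (13, 30), (14, 13)] -> pick v7 -> 50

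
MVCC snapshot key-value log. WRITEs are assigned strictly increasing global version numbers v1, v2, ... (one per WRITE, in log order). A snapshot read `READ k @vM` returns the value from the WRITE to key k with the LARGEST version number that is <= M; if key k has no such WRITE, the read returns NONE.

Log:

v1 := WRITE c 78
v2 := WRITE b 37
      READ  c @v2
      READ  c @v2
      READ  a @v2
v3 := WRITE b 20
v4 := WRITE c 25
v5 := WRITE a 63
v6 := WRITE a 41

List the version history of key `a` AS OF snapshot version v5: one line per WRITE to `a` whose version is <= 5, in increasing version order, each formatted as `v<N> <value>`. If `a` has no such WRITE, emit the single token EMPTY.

Answer: v5 63

Derivation:
Scan writes for key=a with version <= 5:
  v1 WRITE c 78 -> skip
  v2 WRITE b 37 -> skip
  v3 WRITE b 20 -> skip
  v4 WRITE c 25 -> skip
  v5 WRITE a 63 -> keep
  v6 WRITE a 41 -> drop (> snap)
Collected: [(5, 63)]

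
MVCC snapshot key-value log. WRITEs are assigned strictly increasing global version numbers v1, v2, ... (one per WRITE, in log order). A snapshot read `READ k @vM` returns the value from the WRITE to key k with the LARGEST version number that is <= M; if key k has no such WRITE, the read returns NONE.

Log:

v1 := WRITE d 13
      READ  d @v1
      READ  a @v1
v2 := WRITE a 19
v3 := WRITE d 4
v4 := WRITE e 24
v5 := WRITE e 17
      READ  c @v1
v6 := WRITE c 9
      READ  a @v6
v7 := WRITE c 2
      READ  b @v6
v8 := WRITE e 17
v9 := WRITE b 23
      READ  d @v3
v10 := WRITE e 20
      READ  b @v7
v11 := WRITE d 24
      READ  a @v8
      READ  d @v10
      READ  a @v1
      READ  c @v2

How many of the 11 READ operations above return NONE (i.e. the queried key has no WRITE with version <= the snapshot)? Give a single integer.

v1: WRITE d=13  (d history now [(1, 13)])
READ d @v1: history=[(1, 13)] -> pick v1 -> 13
READ a @v1: history=[] -> no version <= 1 -> NONE
v2: WRITE a=19  (a history now [(2, 19)])
v3: WRITE d=4  (d history now [(1, 13), (3, 4)])
v4: WRITE e=24  (e history now [(4, 24)])
v5: WRITE e=17  (e history now [(4, 24), (5, 17)])
READ c @v1: history=[] -> no version <= 1 -> NONE
v6: WRITE c=9  (c history now [(6, 9)])
READ a @v6: history=[(2, 19)] -> pick v2 -> 19
v7: WRITE c=2  (c history now [(6, 9), (7, 2)])
READ b @v6: history=[] -> no version <= 6 -> NONE
v8: WRITE e=17  (e history now [(4, 24), (5, 17), (8, 17)])
v9: WRITE b=23  (b history now [(9, 23)])
READ d @v3: history=[(1, 13), (3, 4)] -> pick v3 -> 4
v10: WRITE e=20  (e history now [(4, 24), (5, 17), (8, 17), (10, 20)])
READ b @v7: history=[(9, 23)] -> no version <= 7 -> NONE
v11: WRITE d=24  (d history now [(1, 13), (3, 4), (11, 24)])
READ a @v8: history=[(2, 19)] -> pick v2 -> 19
READ d @v10: history=[(1, 13), (3, 4), (11, 24)] -> pick v3 -> 4
READ a @v1: history=[(2, 19)] -> no version <= 1 -> NONE
READ c @v2: history=[(6, 9), (7, 2)] -> no version <= 2 -> NONE
Read results in order: ['13', 'NONE', 'NONE', '19', 'NONE', '4', 'NONE', '19', '4', 'NONE', 'NONE']
NONE count = 6

Answer: 6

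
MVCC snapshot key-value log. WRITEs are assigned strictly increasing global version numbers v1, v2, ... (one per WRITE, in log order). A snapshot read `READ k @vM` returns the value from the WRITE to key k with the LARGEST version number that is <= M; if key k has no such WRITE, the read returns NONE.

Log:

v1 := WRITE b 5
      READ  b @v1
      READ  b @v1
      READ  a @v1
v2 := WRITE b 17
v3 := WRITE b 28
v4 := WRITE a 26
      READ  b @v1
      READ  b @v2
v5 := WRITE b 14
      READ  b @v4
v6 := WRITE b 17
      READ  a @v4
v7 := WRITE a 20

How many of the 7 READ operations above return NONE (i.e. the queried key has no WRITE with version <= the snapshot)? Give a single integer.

Answer: 1

Derivation:
v1: WRITE b=5  (b history now [(1, 5)])
READ b @v1: history=[(1, 5)] -> pick v1 -> 5
READ b @v1: history=[(1, 5)] -> pick v1 -> 5
READ a @v1: history=[] -> no version <= 1 -> NONE
v2: WRITE b=17  (b history now [(1, 5), (2, 17)])
v3: WRITE b=28  (b history now [(1, 5), (2, 17), (3, 28)])
v4: WRITE a=26  (a history now [(4, 26)])
READ b @v1: history=[(1, 5), (2, 17), (3, 28)] -> pick v1 -> 5
READ b @v2: history=[(1, 5), (2, 17), (3, 28)] -> pick v2 -> 17
v5: WRITE b=14  (b history now [(1, 5), (2, 17), (3, 28), (5, 14)])
READ b @v4: history=[(1, 5), (2, 17), (3, 28), (5, 14)] -> pick v3 -> 28
v6: WRITE b=17  (b history now [(1, 5), (2, 17), (3, 28), (5, 14), (6, 17)])
READ a @v4: history=[(4, 26)] -> pick v4 -> 26
v7: WRITE a=20  (a history now [(4, 26), (7, 20)])
Read results in order: ['5', '5', 'NONE', '5', '17', '28', '26']
NONE count = 1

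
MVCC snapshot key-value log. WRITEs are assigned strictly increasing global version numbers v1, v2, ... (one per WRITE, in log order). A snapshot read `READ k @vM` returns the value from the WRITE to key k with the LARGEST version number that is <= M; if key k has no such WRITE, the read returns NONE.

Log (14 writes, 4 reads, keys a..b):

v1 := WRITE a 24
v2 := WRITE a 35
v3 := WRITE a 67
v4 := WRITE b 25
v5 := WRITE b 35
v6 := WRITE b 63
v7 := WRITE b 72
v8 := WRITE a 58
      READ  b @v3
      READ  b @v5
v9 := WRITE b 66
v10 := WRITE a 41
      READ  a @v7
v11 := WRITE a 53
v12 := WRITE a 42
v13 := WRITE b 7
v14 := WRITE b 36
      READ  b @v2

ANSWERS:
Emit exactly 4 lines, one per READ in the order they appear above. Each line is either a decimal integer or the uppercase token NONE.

v1: WRITE a=24  (a history now [(1, 24)])
v2: WRITE a=35  (a history now [(1, 24), (2, 35)])
v3: WRITE a=67  (a history now [(1, 24), (2, 35), (3, 67)])
v4: WRITE b=25  (b history now [(4, 25)])
v5: WRITE b=35  (b history now [(4, 25), (5, 35)])
v6: WRITE b=63  (b history now [(4, 25), (5, 35), (6, 63)])
v7: WRITE b=72  (b history now [(4, 25), (5, 35), (6, 63), (7, 72)])
v8: WRITE a=58  (a history now [(1, 24), (2, 35), (3, 67), (8, 58)])
READ b @v3: history=[(4, 25), (5, 35), (6, 63), (7, 72)] -> no version <= 3 -> NONE
READ b @v5: history=[(4, 25), (5, 35), (6, 63), (7, 72)] -> pick v5 -> 35
v9: WRITE b=66  (b history now [(4, 25), (5, 35), (6, 63), (7, 72), (9, 66)])
v10: WRITE a=41  (a history now [(1, 24), (2, 35), (3, 67), (8, 58), (10, 41)])
READ a @v7: history=[(1, 24), (2, 35), (3, 67), (8, 58), (10, 41)] -> pick v3 -> 67
v11: WRITE a=53  (a history now [(1, 24), (2, 35), (3, 67), (8, 58), (10, 41), (11, 53)])
v12: WRITE a=42  (a history now [(1, 24), (2, 35), (3, 67), (8, 58), (10, 41), (11, 53), (12, 42)])
v13: WRITE b=7  (b history now [(4, 25), (5, 35), (6, 63), (7, 72), (9, 66), (13, 7)])
v14: WRITE b=36  (b history now [(4, 25), (5, 35), (6, 63), (7, 72), (9, 66), (13, 7), (14, 36)])
READ b @v2: history=[(4, 25), (5, 35), (6, 63), (7, 72), (9, 66), (13, 7), (14, 36)] -> no version <= 2 -> NONE

Answer: NONE
35
67
NONE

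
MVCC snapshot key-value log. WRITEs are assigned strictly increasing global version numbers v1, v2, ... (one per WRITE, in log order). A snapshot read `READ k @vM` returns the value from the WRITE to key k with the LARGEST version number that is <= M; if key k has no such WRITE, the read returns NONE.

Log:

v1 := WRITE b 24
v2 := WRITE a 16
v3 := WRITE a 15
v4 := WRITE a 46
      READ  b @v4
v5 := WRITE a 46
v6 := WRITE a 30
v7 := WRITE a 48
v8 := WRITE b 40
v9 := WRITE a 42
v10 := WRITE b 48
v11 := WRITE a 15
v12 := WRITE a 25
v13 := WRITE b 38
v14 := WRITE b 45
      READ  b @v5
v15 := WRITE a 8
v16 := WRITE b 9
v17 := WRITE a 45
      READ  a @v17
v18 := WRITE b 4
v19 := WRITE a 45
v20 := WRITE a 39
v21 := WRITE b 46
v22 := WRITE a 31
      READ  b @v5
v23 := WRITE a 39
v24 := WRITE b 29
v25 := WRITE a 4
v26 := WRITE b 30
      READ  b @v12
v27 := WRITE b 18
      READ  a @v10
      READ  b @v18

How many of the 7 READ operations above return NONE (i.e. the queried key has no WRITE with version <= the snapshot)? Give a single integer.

v1: WRITE b=24  (b history now [(1, 24)])
v2: WRITE a=16  (a history now [(2, 16)])
v3: WRITE a=15  (a history now [(2, 16), (3, 15)])
v4: WRITE a=46  (a history now [(2, 16), (3, 15), (4, 46)])
READ b @v4: history=[(1, 24)] -> pick v1 -> 24
v5: WRITE a=46  (a history now [(2, 16), (3, 15), (4, 46), (5, 46)])
v6: WRITE a=30  (a history now [(2, 16), (3, 15), (4, 46), (5, 46), (6, 30)])
v7: WRITE a=48  (a history now [(2, 16), (3, 15), (4, 46), (5, 46), (6, 30), (7, 48)])
v8: WRITE b=40  (b history now [(1, 24), (8, 40)])
v9: WRITE a=42  (a history now [(2, 16), (3, 15), (4, 46), (5, 46), (6, 30), (7, 48), (9, 42)])
v10: WRITE b=48  (b history now [(1, 24), (8, 40), (10, 48)])
v11: WRITE a=15  (a history now [(2, 16), (3, 15), (4, 46), (5, 46), (6, 30), (7, 48), (9, 42), (11, 15)])
v12: WRITE a=25  (a history now [(2, 16), (3, 15), (4, 46), (5, 46), (6, 30), (7, 48), (9, 42), (11, 15), (12, 25)])
v13: WRITE b=38  (b history now [(1, 24), (8, 40), (10, 48), (13, 38)])
v14: WRITE b=45  (b history now [(1, 24), (8, 40), (10, 48), (13, 38), (14, 45)])
READ b @v5: history=[(1, 24), (8, 40), (10, 48), (13, 38), (14, 45)] -> pick v1 -> 24
v15: WRITE a=8  (a history now [(2, 16), (3, 15), (4, 46), (5, 46), (6, 30), (7, 48), (9, 42), (11, 15), (12, 25), (15, 8)])
v16: WRITE b=9  (b history now [(1, 24), (8, 40), (10, 48), (13, 38), (14, 45), (16, 9)])
v17: WRITE a=45  (a history now [(2, 16), (3, 15), (4, 46), (5, 46), (6, 30), (7, 48), (9, 42), (11, 15), (12, 25), (15, 8), (17, 45)])
READ a @v17: history=[(2, 16), (3, 15), (4, 46), (5, 46), (6, 30), (7, 48), (9, 42), (11, 15), (12, 25), (15, 8), (17, 45)] -> pick v17 -> 45
v18: WRITE b=4  (b history now [(1, 24), (8, 40), (10, 48), (13, 38), (14, 45), (16, 9), (18, 4)])
v19: WRITE a=45  (a history now [(2, 16), (3, 15), (4, 46), (5, 46), (6, 30), (7, 48), (9, 42), (11, 15), (12, 25), (15, 8), (17, 45), (19, 45)])
v20: WRITE a=39  (a history now [(2, 16), (3, 15), (4, 46), (5, 46), (6, 30), (7, 48), (9, 42), (11, 15), (12, 25), (15, 8), (17, 45), (19, 45), (20, 39)])
v21: WRITE b=46  (b history now [(1, 24), (8, 40), (10, 48), (13, 38), (14, 45), (16, 9), (18, 4), (21, 46)])
v22: WRITE a=31  (a history now [(2, 16), (3, 15), (4, 46), (5, 46), (6, 30), (7, 48), (9, 42), (11, 15), (12, 25), (15, 8), (17, 45), (19, 45), (20, 39), (22, 31)])
READ b @v5: history=[(1, 24), (8, 40), (10, 48), (13, 38), (14, 45), (16, 9), (18, 4), (21, 46)] -> pick v1 -> 24
v23: WRITE a=39  (a history now [(2, 16), (3, 15), (4, 46), (5, 46), (6, 30), (7, 48), (9, 42), (11, 15), (12, 25), (15, 8), (17, 45), (19, 45), (20, 39), (22, 31), (23, 39)])
v24: WRITE b=29  (b history now [(1, 24), (8, 40), (10, 48), (13, 38), (14, 45), (16, 9), (18, 4), (21, 46), (24, 29)])
v25: WRITE a=4  (a history now [(2, 16), (3, 15), (4, 46), (5, 46), (6, 30), (7, 48), (9, 42), (11, 15), (12, 25), (15, 8), (17, 45), (19, 45), (20, 39), (22, 31), (23, 39), (25, 4)])
v26: WRITE b=30  (b history now [(1, 24), (8, 40), (10, 48), (13, 38), (14, 45), (16, 9), (18, 4), (21, 46), (24, 29), (26, 30)])
READ b @v12: history=[(1, 24), (8, 40), (10, 48), (13, 38), (14, 45), (16, 9), (18, 4), (21, 46), (24, 29), (26, 30)] -> pick v10 -> 48
v27: WRITE b=18  (b history now [(1, 24), (8, 40), (10, 48), (13, 38), (14, 45), (16, 9), (18, 4), (21, 46), (24, 29), (26, 30), (27, 18)])
READ a @v10: history=[(2, 16), (3, 15), (4, 46), (5, 46), (6, 30), (7, 48), (9, 42), (11, 15), (12, 25), (15, 8), (17, 45), (19, 45), (20, 39), (22, 31), (23, 39), (25, 4)] -> pick v9 -> 42
READ b @v18: history=[(1, 24), (8, 40), (10, 48), (13, 38), (14, 45), (16, 9), (18, 4), (21, 46), (24, 29), (26, 30), (27, 18)] -> pick v18 -> 4
Read results in order: ['24', '24', '45', '24', '48', '42', '4']
NONE count = 0

Answer: 0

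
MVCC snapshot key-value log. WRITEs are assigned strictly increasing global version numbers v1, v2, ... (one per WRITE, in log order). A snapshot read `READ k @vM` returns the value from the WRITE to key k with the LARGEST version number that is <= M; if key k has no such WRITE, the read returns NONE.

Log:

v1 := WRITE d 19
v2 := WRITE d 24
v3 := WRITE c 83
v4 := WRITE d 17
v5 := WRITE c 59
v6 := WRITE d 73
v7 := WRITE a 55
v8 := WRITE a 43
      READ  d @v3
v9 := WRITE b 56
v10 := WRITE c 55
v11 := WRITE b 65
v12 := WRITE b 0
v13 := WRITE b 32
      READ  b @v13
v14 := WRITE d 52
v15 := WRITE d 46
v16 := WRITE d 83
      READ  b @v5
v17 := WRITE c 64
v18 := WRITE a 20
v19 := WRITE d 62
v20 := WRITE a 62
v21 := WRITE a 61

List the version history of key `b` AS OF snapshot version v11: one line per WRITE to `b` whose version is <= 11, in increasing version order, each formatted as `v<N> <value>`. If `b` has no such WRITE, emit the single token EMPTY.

Answer: v9 56
v11 65

Derivation:
Scan writes for key=b with version <= 11:
  v1 WRITE d 19 -> skip
  v2 WRITE d 24 -> skip
  v3 WRITE c 83 -> skip
  v4 WRITE d 17 -> skip
  v5 WRITE c 59 -> skip
  v6 WRITE d 73 -> skip
  v7 WRITE a 55 -> skip
  v8 WRITE a 43 -> skip
  v9 WRITE b 56 -> keep
  v10 WRITE c 55 -> skip
  v11 WRITE b 65 -> keep
  v12 WRITE b 0 -> drop (> snap)
  v13 WRITE b 32 -> drop (> snap)
  v14 WRITE d 52 -> skip
  v15 WRITE d 46 -> skip
  v16 WRITE d 83 -> skip
  v17 WRITE c 64 -> skip
  v18 WRITE a 20 -> skip
  v19 WRITE d 62 -> skip
  v20 WRITE a 62 -> skip
  v21 WRITE a 61 -> skip
Collected: [(9, 56), (11, 65)]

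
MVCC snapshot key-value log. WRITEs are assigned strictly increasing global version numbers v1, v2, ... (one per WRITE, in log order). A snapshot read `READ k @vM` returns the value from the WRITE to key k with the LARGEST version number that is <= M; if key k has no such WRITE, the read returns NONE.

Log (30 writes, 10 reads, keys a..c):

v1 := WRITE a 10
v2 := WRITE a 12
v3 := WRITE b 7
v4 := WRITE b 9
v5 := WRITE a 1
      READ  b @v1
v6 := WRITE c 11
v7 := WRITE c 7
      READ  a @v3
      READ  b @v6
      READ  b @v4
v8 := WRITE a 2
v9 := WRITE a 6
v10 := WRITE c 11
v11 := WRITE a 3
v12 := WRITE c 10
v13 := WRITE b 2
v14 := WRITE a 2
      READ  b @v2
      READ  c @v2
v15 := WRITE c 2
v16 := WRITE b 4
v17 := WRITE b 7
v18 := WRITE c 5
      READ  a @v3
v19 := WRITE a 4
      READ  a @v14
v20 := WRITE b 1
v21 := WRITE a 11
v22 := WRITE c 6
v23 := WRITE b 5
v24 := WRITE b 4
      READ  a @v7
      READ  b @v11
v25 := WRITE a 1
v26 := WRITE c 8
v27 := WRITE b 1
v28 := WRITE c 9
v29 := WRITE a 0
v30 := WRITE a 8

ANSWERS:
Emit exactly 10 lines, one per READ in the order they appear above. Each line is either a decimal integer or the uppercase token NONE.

v1: WRITE a=10  (a history now [(1, 10)])
v2: WRITE a=12  (a history now [(1, 10), (2, 12)])
v3: WRITE b=7  (b history now [(3, 7)])
v4: WRITE b=9  (b history now [(3, 7), (4, 9)])
v5: WRITE a=1  (a history now [(1, 10), (2, 12), (5, 1)])
READ b @v1: history=[(3, 7), (4, 9)] -> no version <= 1 -> NONE
v6: WRITE c=11  (c history now [(6, 11)])
v7: WRITE c=7  (c history now [(6, 11), (7, 7)])
READ a @v3: history=[(1, 10), (2, 12), (5, 1)] -> pick v2 -> 12
READ b @v6: history=[(3, 7), (4, 9)] -> pick v4 -> 9
READ b @v4: history=[(3, 7), (4, 9)] -> pick v4 -> 9
v8: WRITE a=2  (a history now [(1, 10), (2, 12), (5, 1), (8, 2)])
v9: WRITE a=6  (a history now [(1, 10), (2, 12), (5, 1), (8, 2), (9, 6)])
v10: WRITE c=11  (c history now [(6, 11), (7, 7), (10, 11)])
v11: WRITE a=3  (a history now [(1, 10), (2, 12), (5, 1), (8, 2), (9, 6), (11, 3)])
v12: WRITE c=10  (c history now [(6, 11), (7, 7), (10, 11), (12, 10)])
v13: WRITE b=2  (b history now [(3, 7), (4, 9), (13, 2)])
v14: WRITE a=2  (a history now [(1, 10), (2, 12), (5, 1), (8, 2), (9, 6), (11, 3), (14, 2)])
READ b @v2: history=[(3, 7), (4, 9), (13, 2)] -> no version <= 2 -> NONE
READ c @v2: history=[(6, 11), (7, 7), (10, 11), (12, 10)] -> no version <= 2 -> NONE
v15: WRITE c=2  (c history now [(6, 11), (7, 7), (10, 11), (12, 10), (15, 2)])
v16: WRITE b=4  (b history now [(3, 7), (4, 9), (13, 2), (16, 4)])
v17: WRITE b=7  (b history now [(3, 7), (4, 9), (13, 2), (16, 4), (17, 7)])
v18: WRITE c=5  (c history now [(6, 11), (7, 7), (10, 11), (12, 10), (15, 2), (18, 5)])
READ a @v3: history=[(1, 10), (2, 12), (5, 1), (8, 2), (9, 6), (11, 3), (14, 2)] -> pick v2 -> 12
v19: WRITE a=4  (a history now [(1, 10), (2, 12), (5, 1), (8, 2), (9, 6), (11, 3), (14, 2), (19, 4)])
READ a @v14: history=[(1, 10), (2, 12), (5, 1), (8, 2), (9, 6), (11, 3), (14, 2), (19, 4)] -> pick v14 -> 2
v20: WRITE b=1  (b history now [(3, 7), (4, 9), (13, 2), (16, 4), (17, 7), (20, 1)])
v21: WRITE a=11  (a history now [(1, 10), (2, 12), (5, 1), (8, 2), (9, 6), (11, 3), (14, 2), (19, 4), (21, 11)])
v22: WRITE c=6  (c history now [(6, 11), (7, 7), (10, 11), (12, 10), (15, 2), (18, 5), (22, 6)])
v23: WRITE b=5  (b history now [(3, 7), (4, 9), (13, 2), (16, 4), (17, 7), (20, 1), (23, 5)])
v24: WRITE b=4  (b history now [(3, 7), (4, 9), (13, 2), (16, 4), (17, 7), (20, 1), (23, 5), (24, 4)])
READ a @v7: history=[(1, 10), (2, 12), (5, 1), (8, 2), (9, 6), (11, 3), (14, 2), (19, 4), (21, 11)] -> pick v5 -> 1
READ b @v11: history=[(3, 7), (4, 9), (13, 2), (16, 4), (17, 7), (20, 1), (23, 5), (24, 4)] -> pick v4 -> 9
v25: WRITE a=1  (a history now [(1, 10), (2, 12), (5, 1), (8, 2), (9, 6), (11, 3), (14, 2), (19, 4), (21, 11), (25, 1)])
v26: WRITE c=8  (c history now [(6, 11), (7, 7), (10, 11), (12, 10), (15, 2), (18, 5), (22, 6), (26, 8)])
v27: WRITE b=1  (b history now [(3, 7), (4, 9), (13, 2), (16, 4), (17, 7), (20, 1), (23, 5), (24, 4), (27, 1)])
v28: WRITE c=9  (c history now [(6, 11), (7, 7), (10, 11), (12, 10), (15, 2), (18, 5), (22, 6), (26, 8), (28, 9)])
v29: WRITE a=0  (a history now [(1, 10), (2, 12), (5, 1), (8, 2), (9, 6), (11, 3), (14, 2), (19, 4), (21, 11), (25, 1), (29, 0)])
v30: WRITE a=8  (a history now [(1, 10), (2, 12), (5, 1), (8, 2), (9, 6), (11, 3), (14, 2), (19, 4), (21, 11), (25, 1), (29, 0), (30, 8)])

Answer: NONE
12
9
9
NONE
NONE
12
2
1
9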